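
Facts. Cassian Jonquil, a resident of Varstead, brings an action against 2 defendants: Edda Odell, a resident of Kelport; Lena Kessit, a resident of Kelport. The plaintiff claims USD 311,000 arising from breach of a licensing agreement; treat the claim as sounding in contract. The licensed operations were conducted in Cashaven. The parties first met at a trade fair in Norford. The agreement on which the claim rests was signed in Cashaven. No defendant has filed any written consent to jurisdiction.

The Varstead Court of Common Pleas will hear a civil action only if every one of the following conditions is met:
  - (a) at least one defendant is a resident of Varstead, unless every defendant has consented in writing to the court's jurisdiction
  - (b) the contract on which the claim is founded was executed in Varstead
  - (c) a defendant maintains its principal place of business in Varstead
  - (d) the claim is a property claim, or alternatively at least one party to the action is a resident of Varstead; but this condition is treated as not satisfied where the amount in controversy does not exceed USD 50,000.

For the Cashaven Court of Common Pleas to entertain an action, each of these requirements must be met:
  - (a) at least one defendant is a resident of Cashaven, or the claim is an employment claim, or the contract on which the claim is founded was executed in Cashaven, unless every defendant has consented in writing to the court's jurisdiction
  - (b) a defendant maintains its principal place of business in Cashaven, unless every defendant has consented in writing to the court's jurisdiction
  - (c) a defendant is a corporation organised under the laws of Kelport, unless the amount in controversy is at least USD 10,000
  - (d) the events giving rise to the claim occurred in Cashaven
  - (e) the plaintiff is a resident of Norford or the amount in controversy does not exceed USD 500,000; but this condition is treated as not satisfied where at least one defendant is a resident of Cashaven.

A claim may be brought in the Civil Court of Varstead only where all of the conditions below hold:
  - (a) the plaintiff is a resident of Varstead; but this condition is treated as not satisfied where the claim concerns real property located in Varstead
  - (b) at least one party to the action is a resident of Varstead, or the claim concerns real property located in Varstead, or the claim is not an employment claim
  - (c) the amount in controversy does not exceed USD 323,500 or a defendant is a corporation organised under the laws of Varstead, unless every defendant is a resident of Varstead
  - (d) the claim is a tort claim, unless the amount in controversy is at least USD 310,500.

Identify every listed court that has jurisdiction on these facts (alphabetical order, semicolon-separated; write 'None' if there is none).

the Civil Court of Varstead

The Varstead Court of Common Pleas:
  (a) No defendant resides in Varstead (they reside in Kelport, Kelport). Nor does the 'unless' clause help: no such written consent has been filed. Condition not met.
  (b) The contract was executed in Cashaven, not Varstead. Fails.
  (c) No defendant is a corporation. Condition not met.
  (d) Cassian Jonquil resides in Varstead, which satisfies one of the alternatives. The carve-out does not apply: the amount in controversy is 311,000 dollars, above the $50,000 ceiling. Satisfied.
  → The court lacks jurisdiction.
The Cashaven Court of Common Pleas:
  (a) The contract was executed in Cashaven, which satisfies one of the alternatives. Met.
  (b) No defendant is a corporation. Nor does the 'unless' clause help: no such written consent has been filed. Not satisfied.
  (c) No defendant is a corporation. The proviso rescues it, though: the amount in controversy is USD 311,000, which meets the 10,000 dollars floor. Satisfied.
  (d) The operative events occurred in Cashaven. Met.
  (e) The amount in controversy is 311,000 dollars, within the $500,000 ceiling, so this disjunct is met. The carve-out does not apply: no defendant resides in Cashaven (they reside in Kelport, Kelport). Satisfied.
  → At least one condition fails; no jurisdiction.
The Civil Court of Varstead:
  (a) The plaintiff resides in Varstead. The exception is not triggered, since the claim does not concern real property. Met.
  (b) Cassian Jonquil resides in Varstead, which satisfies one of the alternatives. Satisfied.
  (c) The amount in controversy is $311,000, within the 323,500 dollars ceiling — that alternative is enough. Met.
  (d) The claim is a contract claim, not a tort claim. However, the amount in controversy is USD 311,000, which meets the 310,500 dollars floor, so the 'unless' proviso supplies this condition. Satisfied.
  → Every requirement is satisfied — jurisdiction.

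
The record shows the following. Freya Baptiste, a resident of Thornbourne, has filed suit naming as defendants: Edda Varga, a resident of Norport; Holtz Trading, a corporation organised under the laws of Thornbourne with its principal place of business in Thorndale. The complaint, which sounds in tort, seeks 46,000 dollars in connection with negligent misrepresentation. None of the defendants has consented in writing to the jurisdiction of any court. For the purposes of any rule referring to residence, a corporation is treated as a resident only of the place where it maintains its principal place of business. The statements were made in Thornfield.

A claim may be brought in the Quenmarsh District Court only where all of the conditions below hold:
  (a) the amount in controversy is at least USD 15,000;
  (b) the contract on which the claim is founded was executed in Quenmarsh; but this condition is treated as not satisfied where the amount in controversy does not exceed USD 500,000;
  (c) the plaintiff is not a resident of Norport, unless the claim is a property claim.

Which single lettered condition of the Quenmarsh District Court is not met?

(b)

The Quenmarsh District Court:
  (a) The amount in controversy is $46,000, which meets the 15,000 dollars floor. Condition met.
  (b) No contract (and hence no place of execution) is alleged. Not satisfied.
  (c) The plaintiff resides in Thornbourne, which is not Norport. Condition met.
Only condition (b) fails.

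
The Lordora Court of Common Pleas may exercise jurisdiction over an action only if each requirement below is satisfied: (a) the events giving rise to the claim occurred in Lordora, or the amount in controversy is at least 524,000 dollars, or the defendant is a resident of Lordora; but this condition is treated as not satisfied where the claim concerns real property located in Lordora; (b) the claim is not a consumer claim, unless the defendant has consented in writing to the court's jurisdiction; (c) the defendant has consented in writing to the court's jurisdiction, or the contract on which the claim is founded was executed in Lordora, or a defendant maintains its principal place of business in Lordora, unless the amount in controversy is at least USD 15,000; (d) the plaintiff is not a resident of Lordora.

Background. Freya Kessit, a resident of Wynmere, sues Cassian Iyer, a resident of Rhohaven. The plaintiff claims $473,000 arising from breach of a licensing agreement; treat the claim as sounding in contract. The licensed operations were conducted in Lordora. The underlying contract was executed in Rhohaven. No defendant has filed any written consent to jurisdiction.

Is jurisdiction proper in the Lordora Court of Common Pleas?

The Lordora Court of Common Pleas:
  (a) The operative events occurred in Lordora — that alternative is enough. And the carve-out is inapplicable — the claim does not concern real property. Condition met.
  (b) The claim is a contract claim, not a consumer claim. Condition met.
  (c) No such written consent has been filed; the contract was executed in Rhohaven, not Lordora; no defendant is a corporation — every alternative fails. But the amount in controversy is USD 473,000, which meets the 15,000 dollars floor, and the 'unless' clause therefore excuses the requirement. Satisfied.
  (d) The plaintiff resides in Wynmere, which is not Lordora. Condition met.
  → The court has jurisdiction.

Yes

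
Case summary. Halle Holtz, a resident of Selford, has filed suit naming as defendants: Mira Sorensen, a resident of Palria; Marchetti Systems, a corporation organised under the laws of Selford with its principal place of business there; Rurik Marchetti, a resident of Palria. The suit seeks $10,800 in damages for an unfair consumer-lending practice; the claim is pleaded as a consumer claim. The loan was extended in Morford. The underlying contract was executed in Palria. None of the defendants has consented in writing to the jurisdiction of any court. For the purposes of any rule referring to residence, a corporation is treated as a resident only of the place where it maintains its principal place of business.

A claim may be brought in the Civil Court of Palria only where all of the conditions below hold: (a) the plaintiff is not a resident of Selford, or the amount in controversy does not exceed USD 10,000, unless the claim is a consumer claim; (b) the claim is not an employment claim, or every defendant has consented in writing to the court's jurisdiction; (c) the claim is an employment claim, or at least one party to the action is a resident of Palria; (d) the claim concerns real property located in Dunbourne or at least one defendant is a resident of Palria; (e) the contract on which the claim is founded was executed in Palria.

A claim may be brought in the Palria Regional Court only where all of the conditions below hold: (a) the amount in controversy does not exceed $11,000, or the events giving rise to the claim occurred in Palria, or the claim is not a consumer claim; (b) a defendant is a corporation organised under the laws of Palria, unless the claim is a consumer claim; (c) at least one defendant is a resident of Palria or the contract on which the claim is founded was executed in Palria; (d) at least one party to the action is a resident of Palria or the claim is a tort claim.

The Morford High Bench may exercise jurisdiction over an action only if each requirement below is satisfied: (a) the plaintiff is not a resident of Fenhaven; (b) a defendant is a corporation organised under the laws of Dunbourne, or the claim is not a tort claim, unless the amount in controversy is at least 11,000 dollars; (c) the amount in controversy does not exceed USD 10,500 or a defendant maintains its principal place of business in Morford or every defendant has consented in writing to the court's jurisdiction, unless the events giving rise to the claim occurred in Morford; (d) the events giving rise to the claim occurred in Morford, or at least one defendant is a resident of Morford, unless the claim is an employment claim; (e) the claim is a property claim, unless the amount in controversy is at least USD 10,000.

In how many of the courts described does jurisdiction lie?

3

The Civil Court of Palria:
  (a) The plaintiff resides in Selford; the amount in controversy is USD 10,800, above the 10,000 dollars ceiling — no alternative holds. However, the claim is a consumer claim, so the 'unless' proviso supplies this condition. Satisfied.
  (b) The claim is a consumer claim, not an employment claim, which satisfies one of the alternatives. Met.
  (c) Mira Sorensen resides in Palria, which satisfies one of the alternatives. Met.
  (d) Mira Sorensen resides in Palria, so one alternative holds. Condition met.
  (e) The contract was executed in Palria. Satisfied.
  → The court has jurisdiction.
The Palria Regional Court:
  (a) The amount in controversy is 10,800 dollars, within the $11,000 ceiling, so one alternative holds. Satisfied.
  (b) The corporate defendant(s) are organised in Selford, not Palria. However, the claim is a consumer claim, so the 'unless' proviso supplies this condition. Met.
  (c) Mira Sorensen resides in Palria, which satisfies one of the alternatives. Condition met.
  (d) Mira Sorensen resides in Palria, which satisfies one of the alternatives. Satisfied.
  → All conditions met; jurisdiction exists.
The Morford High Bench:
  (a) The plaintiff resides in Selford, which is not Fenhaven. Condition met.
  (b) The claim is a consumer claim, not a tort claim, so this disjunct is met. Condition met.
  (c) The amount in controversy is USD 10,800, above the $10,500 ceiling; the corporate defendant(s) have their principal place of business in Selford, not Morford; no such written consent has been filed — no alternative holds. The proviso rescues it, though: the operative events occurred in Morford. Satisfied.
  (d) The operative events occurred in Morford — that alternative is enough. Satisfied.
  (e) The claim is a consumer claim, not a property claim. However, the amount in controversy is USD 10,800, which meets the USD 10,000 floor, so the 'unless' proviso supplies this condition. Condition met.
  → The court has jurisdiction.
Courts with jurisdiction: the Civil Court of Palria, the Palria Regional Court, the Morford High Bench — 3 in total.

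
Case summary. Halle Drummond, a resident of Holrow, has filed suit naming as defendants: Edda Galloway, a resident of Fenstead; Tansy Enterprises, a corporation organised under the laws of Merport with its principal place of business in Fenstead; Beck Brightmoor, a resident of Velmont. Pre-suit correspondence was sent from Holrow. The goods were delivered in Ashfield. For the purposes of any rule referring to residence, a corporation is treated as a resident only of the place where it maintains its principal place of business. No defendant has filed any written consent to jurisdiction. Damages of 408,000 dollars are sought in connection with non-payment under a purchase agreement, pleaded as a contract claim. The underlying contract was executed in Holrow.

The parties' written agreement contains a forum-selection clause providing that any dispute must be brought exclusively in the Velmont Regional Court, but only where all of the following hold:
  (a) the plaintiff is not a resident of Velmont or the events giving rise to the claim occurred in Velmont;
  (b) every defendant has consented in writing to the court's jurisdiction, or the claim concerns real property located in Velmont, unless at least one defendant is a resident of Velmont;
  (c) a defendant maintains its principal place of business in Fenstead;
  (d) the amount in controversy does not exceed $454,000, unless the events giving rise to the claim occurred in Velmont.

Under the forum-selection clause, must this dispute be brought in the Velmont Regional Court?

The Velmont Regional Court:
  (a) The plaintiff resides in Holrow, which is not Velmont, so this disjunct is met. Met.
  (b) No such written consent has been filed; the claim does not concern real property — none of the alternatives is met. The proviso rescues it, though: Beck Brightmoor resides in Velmont. Condition met.
  (c) Tansy Enterprises has its principal place of business in Fenstead. Met.
  (d) The amount in controversy is USD 408,000, within the $454,000 ceiling. Condition met.
  → The clause applies.

Yes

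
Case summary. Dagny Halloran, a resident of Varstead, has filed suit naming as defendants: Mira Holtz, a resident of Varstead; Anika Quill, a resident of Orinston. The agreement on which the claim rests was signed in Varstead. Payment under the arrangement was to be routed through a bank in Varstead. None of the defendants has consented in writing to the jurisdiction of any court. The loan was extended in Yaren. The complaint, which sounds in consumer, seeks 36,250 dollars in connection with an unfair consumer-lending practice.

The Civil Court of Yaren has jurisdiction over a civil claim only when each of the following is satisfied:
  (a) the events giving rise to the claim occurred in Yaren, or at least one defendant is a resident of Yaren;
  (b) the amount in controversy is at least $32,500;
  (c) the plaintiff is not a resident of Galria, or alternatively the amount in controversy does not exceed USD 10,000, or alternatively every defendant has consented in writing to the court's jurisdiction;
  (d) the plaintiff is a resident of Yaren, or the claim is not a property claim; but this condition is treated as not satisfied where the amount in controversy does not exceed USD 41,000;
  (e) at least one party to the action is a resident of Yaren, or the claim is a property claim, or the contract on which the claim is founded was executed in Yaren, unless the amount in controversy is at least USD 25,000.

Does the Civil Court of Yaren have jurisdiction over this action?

No

The Civil Court of Yaren:
  (a) The operative events occurred in Yaren — that alternative is enough. Met.
  (b) The amount in controversy is 36,250 dollars, which meets the $32,500 floor. Met.
  (c) The plaintiff resides in Varstead, which is not Galria, which satisfies one of the alternatives. Satisfied.
  (d) The claim is a consumer claim, not a property claim — that alternative is enough. But the amount in controversy is $36,250, within the USD 41,000 ceiling, triggering the carve-out and defeating this condition. Not satisfied.
  (e) No party resides in Yaren; the claim is a consumer claim, not a property claim; the contract was executed in Varstead, not Yaren — every alternative fails. The proviso rescues it, though: the amount in controversy is 36,250 dollars, which meets the $25,000 floor. Met.
  → No jurisdiction.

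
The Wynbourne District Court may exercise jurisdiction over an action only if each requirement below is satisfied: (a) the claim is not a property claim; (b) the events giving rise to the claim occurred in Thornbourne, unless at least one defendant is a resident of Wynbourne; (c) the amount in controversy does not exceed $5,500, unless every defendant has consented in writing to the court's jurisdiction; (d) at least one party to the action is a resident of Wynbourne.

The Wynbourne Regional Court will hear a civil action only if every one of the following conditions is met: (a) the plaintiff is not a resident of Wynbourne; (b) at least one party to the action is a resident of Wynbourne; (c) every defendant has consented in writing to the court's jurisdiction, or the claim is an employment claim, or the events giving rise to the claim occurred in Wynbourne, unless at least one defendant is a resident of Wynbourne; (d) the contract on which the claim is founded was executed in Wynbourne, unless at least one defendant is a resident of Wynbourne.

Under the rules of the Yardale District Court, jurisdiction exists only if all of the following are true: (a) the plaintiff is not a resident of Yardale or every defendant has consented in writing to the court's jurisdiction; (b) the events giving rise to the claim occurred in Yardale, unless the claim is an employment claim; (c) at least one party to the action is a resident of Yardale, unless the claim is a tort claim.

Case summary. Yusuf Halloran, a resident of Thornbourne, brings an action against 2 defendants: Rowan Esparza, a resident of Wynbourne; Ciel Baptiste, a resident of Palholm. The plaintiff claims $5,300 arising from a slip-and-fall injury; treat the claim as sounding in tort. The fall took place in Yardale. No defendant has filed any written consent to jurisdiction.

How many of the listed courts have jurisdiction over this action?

3

The Wynbourne District Court:
  (a) The claim is a tort claim, not a property claim. Met.
  (b) The operative events occurred in Yardale, not Thornbourne. But Rowan Esparza resides in Wynbourne, and the 'unless' clause therefore excuses the requirement. Met.
  (c) The amount in controversy is $5,300, within the $5,500 ceiling. Met.
  (d) Rowan Esparza resides in Wynbourne. Condition met.
  → Every requirement is satisfied — jurisdiction.
The Wynbourne Regional Court:
  (a) The plaintiff resides in Thornbourne, which is not Wynbourne. Satisfied.
  (b) Rowan Esparza resides in Wynbourne. Met.
  (c) No such written consent has been filed; the claim is a tort claim, not an employment claim; the operative events occurred in Yardale, not Wynbourne — no alternative holds. But Rowan Esparza resides in Wynbourne, and the 'unless' clause therefore excuses the requirement. Condition met.
  (d) No contract (and hence no place of execution) is alleged. But Rowan Esparza resides in Wynbourne, and the 'unless' clause therefore excuses the requirement. Met.
  → Every requirement is satisfied — jurisdiction.
The Yardale District Court:
  (a) The plaintiff resides in Thornbourne, which is not Yardale, so one alternative holds. Satisfied.
  (b) The operative events occurred in Yardale. Condition met.
  (c) No party resides in Yardale. But the claim is a tort claim, and the 'unless' clause therefore excuses the requirement. Satisfied.
  → Every requirement is satisfied — jurisdiction.
Courts with jurisdiction: the Wynbourne District Court, the Wynbourne Regional Court, the Yardale District Court — 3 in total.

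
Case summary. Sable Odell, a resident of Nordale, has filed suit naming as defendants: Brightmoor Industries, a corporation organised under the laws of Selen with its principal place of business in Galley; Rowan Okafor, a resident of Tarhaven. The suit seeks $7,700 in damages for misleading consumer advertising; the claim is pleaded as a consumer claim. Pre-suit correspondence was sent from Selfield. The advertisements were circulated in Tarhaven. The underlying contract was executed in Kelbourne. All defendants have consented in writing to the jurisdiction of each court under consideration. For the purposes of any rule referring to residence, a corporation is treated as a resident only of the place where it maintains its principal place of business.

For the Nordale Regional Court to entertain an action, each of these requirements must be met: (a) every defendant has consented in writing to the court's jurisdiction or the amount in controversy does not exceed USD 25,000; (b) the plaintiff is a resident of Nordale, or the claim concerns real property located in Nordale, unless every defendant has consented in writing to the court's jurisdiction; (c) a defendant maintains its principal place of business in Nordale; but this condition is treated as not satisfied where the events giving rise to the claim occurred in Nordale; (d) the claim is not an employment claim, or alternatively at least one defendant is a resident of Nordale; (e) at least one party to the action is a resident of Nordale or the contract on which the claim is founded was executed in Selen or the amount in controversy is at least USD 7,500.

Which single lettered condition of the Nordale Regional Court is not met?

The Nordale Regional Court:
  (a) Every defendant has filed written consent, which satisfies one of the alternatives. Condition met.
  (b) The plaintiff resides in Nordale, so one alternative holds. Met.
  (c) The corporate defendant(s) have their principal place of business in Galley, not Nordale. Condition not met.
  (d) The claim is a consumer claim, not an employment claim, which satisfies one of the alternatives. Satisfied.
  (e) Sable Odell resides in Nordale, so one alternative holds. Condition met.
Only condition (c) fails.

(c)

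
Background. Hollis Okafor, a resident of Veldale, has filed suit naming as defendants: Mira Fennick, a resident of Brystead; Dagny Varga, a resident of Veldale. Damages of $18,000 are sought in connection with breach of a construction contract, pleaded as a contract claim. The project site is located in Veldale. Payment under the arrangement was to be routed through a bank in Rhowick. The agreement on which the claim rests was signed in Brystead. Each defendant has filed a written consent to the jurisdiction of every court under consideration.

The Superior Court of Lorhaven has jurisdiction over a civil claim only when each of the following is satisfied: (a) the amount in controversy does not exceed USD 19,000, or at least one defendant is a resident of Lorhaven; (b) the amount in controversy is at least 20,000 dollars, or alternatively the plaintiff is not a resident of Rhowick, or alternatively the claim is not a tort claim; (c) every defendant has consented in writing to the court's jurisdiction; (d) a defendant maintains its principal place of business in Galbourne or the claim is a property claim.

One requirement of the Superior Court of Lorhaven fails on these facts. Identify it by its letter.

(d)

The Superior Court of Lorhaven:
  (a) The amount in controversy is 18,000 dollars, within the USD 19,000 ceiling, which satisfies one of the alternatives. Condition met.
  (b) The plaintiff resides in Veldale, which is not Rhowick, so one alternative holds. Condition met.
  (c) Every defendant has filed written consent. Met.
  (d) No defendant is a corporation; the claim is a contract claim, not a property claim — no alternative holds. Not met.
Only condition (d) fails.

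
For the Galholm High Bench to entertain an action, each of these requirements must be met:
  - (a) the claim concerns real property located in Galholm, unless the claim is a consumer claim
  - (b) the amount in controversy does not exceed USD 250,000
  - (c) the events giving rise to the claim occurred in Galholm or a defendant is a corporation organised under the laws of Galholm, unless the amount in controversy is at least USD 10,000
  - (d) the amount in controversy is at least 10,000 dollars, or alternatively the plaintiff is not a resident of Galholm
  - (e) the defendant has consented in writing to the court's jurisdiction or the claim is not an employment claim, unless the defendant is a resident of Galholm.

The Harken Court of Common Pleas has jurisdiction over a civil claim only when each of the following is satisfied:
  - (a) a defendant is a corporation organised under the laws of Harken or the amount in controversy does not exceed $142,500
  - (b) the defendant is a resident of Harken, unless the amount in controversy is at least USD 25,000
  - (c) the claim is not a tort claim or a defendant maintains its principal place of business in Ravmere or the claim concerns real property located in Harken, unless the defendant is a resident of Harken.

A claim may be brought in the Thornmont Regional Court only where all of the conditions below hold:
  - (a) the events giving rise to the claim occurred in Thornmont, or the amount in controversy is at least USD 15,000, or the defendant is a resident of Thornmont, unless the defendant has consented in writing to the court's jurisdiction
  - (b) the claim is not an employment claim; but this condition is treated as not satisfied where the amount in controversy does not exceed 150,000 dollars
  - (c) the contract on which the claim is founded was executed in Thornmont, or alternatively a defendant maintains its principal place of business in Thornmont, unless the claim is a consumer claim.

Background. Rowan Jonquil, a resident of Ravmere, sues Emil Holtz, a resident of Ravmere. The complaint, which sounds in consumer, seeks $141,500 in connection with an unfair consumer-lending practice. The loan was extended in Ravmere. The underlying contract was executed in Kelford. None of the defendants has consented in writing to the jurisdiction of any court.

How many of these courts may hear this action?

The Galholm High Bench:
  (a) The claim does not concern real property. However, the claim is a consumer claim, so the 'unless' proviso supplies this condition. Met.
  (b) The amount in controversy is 141,500 dollars, within the USD 250,000 ceiling. Condition met.
  (c) The operative events occurred in Ravmere, not Galholm; no defendant is a corporation — every alternative fails. The proviso rescues it, though: the amount in controversy is $141,500, which meets the USD 10,000 floor. Satisfied.
  (d) The amount in controversy is $141,500, which meets the USD 10,000 floor, so this disjunct is met. Satisfied.
  (e) The claim is a consumer claim, not an employment claim, which satisfies one of the alternatives. Condition met.
  → The court has jurisdiction.
The Harken Court of Common Pleas:
  (a) The amount in controversy is USD 141,500, within the USD 142,500 ceiling, which satisfies one of the alternatives. Condition met.
  (b) The defendant resides in Ravmere, not Harken. The proviso rescues it, though: the amount in controversy is $141,500, which meets the 25,000 dollars floor. Condition met.
  (c) The claim is a consumer claim, not a tort claim, which satisfies one of the alternatives. Condition met.
  → All conditions met; jurisdiction exists.
The Thornmont Regional Court:
  (a) The amount in controversy is 141,500 dollars, which meets the 15,000 dollars floor — that alternative is enough. Met.
  (b) The claim is a consumer claim, not an employment claim. But the amount in controversy is $141,500, within the $150,000 ceiling, triggering the carve-out and defeating this condition. Fails.
  (c) The contract was executed in Kelford, not Thornmont; no defendant is a corporation — none of the alternatives is met. But the claim is a consumer claim, and the 'unless' clause therefore excuses the requirement. Met.
  → At least one condition fails; no jurisdiction.
Courts with jurisdiction: the Galholm High Bench, the Harken Court of Common Pleas — 2 in total.

2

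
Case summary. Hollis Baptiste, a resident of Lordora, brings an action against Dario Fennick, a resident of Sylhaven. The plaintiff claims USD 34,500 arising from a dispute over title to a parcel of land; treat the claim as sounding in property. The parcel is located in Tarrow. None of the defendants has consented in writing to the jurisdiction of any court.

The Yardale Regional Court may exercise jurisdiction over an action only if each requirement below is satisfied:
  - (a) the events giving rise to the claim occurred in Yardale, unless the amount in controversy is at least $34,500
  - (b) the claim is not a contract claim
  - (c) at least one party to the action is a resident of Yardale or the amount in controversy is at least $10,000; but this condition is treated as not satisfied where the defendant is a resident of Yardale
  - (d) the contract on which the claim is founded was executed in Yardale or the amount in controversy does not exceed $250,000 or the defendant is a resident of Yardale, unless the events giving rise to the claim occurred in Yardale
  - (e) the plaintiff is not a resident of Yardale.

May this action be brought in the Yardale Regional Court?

The Yardale Regional Court:
  (a) The operative events occurred in Tarrow, not Yardale. However, the amount in controversy is USD 34,500, which meets the 34,500 dollars floor, so the 'unless' proviso supplies this condition. Condition met.
  (b) The claim is a property claim, not a contract claim. Satisfied.
  (c) The amount in controversy is USD 34,500, which meets the USD 10,000 floor — that alternative is enough. The carve-out does not apply: the defendant resides in Sylhaven, not Yardale. Met.
  (d) The amount in controversy is 34,500 dollars, within the USD 250,000 ceiling, so one alternative holds. Satisfied.
  (e) The plaintiff resides in Lordora, which is not Yardale. Condition met.
  → The court has jurisdiction.

Yes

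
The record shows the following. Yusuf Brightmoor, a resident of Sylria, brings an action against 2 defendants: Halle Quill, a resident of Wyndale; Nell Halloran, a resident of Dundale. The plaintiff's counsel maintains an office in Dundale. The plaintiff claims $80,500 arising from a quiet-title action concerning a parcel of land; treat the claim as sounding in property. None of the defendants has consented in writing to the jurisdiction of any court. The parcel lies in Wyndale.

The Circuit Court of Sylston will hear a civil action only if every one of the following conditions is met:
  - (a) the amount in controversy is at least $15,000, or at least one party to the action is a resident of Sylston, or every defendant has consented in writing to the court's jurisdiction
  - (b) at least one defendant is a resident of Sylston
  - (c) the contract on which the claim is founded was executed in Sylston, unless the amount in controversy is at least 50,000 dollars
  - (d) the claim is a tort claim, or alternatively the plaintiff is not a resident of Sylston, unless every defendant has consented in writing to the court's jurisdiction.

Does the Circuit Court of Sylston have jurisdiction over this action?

No

The Circuit Court of Sylston:
  (a) The amount in controversy is USD 80,500, which meets the $15,000 floor, which satisfies one of the alternatives. Satisfied.
  (b) No defendant resides in Sylston (they reside in Wyndale, Dundale). Fails.
  (c) No contract (and hence no place of execution) is alleged. But the amount in controversy is 80,500 dollars, which meets the USD 50,000 floor, and the 'unless' clause therefore excuses the requirement. Satisfied.
  (d) The plaintiff resides in Sylria, which is not Sylston, which satisfies one of the alternatives. Condition met.
  → Not every requirement is met — no jurisdiction.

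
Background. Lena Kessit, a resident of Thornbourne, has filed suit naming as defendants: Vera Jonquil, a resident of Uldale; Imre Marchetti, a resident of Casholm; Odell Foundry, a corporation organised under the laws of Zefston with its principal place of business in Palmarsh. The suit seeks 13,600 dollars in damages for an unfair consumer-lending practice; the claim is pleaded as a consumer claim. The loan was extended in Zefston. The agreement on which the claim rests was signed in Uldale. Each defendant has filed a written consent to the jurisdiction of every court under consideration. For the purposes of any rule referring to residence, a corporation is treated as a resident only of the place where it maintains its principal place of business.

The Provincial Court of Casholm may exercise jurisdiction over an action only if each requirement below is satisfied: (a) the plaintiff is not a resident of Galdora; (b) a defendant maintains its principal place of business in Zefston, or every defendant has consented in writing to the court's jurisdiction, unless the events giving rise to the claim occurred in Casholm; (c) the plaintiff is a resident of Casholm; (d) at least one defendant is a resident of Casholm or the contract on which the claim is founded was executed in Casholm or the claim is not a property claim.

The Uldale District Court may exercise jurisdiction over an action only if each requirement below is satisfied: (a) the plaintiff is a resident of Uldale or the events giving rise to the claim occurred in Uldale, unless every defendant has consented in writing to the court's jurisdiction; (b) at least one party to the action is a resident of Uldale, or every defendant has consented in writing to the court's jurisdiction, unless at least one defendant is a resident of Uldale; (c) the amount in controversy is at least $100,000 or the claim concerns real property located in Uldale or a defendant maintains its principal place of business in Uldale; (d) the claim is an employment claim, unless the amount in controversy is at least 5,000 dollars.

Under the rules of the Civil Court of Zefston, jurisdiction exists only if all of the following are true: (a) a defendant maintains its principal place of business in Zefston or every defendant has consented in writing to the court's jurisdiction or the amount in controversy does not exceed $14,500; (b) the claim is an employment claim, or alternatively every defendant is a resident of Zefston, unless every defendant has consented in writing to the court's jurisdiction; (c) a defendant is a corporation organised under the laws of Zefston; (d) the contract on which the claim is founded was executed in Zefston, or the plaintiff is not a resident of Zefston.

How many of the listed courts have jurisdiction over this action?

1

The Provincial Court of Casholm:
  (a) The plaintiff resides in Thornbourne, which is not Galdora. Satisfied.
  (b) Every defendant has filed written consent, so one alternative holds. Met.
  (c) The plaintiff resides in Thornbourne, not Casholm. Not met.
  (d) Imre Marchetti resides in Casholm, so one alternative holds. Condition met.
  → Not every requirement is met — no jurisdiction.
The Uldale District Court:
  (a) The plaintiff resides in Thornbourne, not Uldale; the operative events occurred in Zefston, not Uldale — no alternative holds. The proviso rescues it, though: every defendant has filed written consent. Met.
  (b) Vera Jonquil resides in Uldale — that alternative is enough. Met.
  (c) The amount in controversy is 13,600 dollars, below the USD 100,000 floor; the claim does not concern real property; the corporate defendant(s) have their principal place of business in Palmarsh, not Uldale — no alternative holds. Not satisfied.
  (d) The claim is a consumer claim, not an employment claim. The proviso rescues it, though: the amount in controversy is $13,600, which meets the $5,000 floor. Satisfied.
  → No jurisdiction.
The Civil Court of Zefston:
  (a) Every defendant has filed written consent, so one alternative holds. Met.
  (b) The claim is a consumer claim, not an employment claim; the defendants reside as follows — Vera Jonquil in Uldale, Imre Marchetti in Casholm, Odell Foundry in Palmarsh — not all in Zefston — none of the alternatives is met. However, every defendant has filed written consent, so the 'unless' proviso supplies this condition. Satisfied.
  (c) Odell Foundry is organised under the laws of Zefston. Met.
  (d) The plaintiff resides in Thornbourne, which is not Zefston — that alternative is enough. Met.
  → The court has jurisdiction.
Courts with jurisdiction: the Civil Court of Zefston — 1 in total.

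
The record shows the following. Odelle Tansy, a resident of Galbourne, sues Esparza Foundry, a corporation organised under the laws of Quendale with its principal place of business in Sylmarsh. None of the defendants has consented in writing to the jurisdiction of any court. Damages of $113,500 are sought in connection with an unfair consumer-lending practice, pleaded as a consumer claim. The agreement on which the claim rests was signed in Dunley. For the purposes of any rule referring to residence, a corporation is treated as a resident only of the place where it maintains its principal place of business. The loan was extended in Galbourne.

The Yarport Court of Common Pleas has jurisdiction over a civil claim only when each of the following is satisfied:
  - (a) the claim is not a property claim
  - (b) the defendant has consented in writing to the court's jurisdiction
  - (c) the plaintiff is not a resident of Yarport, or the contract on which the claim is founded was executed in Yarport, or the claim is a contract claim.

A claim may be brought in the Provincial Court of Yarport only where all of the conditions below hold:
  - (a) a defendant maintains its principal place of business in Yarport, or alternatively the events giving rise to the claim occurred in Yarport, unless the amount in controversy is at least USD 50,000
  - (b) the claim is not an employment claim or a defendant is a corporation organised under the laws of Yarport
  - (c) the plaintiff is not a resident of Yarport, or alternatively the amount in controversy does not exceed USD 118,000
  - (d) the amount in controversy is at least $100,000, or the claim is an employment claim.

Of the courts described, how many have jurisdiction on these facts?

The Yarport Court of Common Pleas:
  (a) The claim is a consumer claim, not a property claim. Condition met.
  (b) No such written consent has been filed. Not satisfied.
  (c) The plaintiff resides in Galbourne, which is not Yarport, so this disjunct is met. Condition met.
  → No jurisdiction.
The Provincial Court of Yarport:
  (a) The corporate defendant(s) have their principal place of business in Sylmarsh, not Yarport; the operative events occurred in Galbourne, not Yarport — none of the alternatives is met. But the amount in controversy is 113,500 dollars, which meets the $50,000 floor, and the 'unless' clause therefore excuses the requirement. Condition met.
  (b) The claim is a consumer claim, not an employment claim, so this disjunct is met. Condition met.
  (c) The plaintiff resides in Galbourne, which is not Yarport — that alternative is enough. Met.
  (d) The amount in controversy is USD 113,500, which meets the 100,000 dollars floor — that alternative is enough. Satisfied.
  → All conditions met; jurisdiction exists.
Courts with jurisdiction: the Provincial Court of Yarport — 1 in total.

1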